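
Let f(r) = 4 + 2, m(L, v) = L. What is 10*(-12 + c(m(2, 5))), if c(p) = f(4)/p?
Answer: -90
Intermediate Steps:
f(r) = 6
c(p) = 6/p
10*(-12 + c(m(2, 5))) = 10*(-12 + 6/2) = 10*(-12 + 6*(1/2)) = 10*(-12 + 3) = 10*(-9) = -90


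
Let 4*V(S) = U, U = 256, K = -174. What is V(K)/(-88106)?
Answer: -32/44053 ≈ -0.00072640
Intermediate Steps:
V(S) = 64 (V(S) = (¼)*256 = 64)
V(K)/(-88106) = 64/(-88106) = 64*(-1/88106) = -32/44053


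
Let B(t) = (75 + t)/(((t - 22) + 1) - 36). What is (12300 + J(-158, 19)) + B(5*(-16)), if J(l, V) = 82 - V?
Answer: 1693736/137 ≈ 12363.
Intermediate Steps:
B(t) = (75 + t)/(-57 + t) (B(t) = (75 + t)/(((-22 + t) + 1) - 36) = (75 + t)/((-21 + t) - 36) = (75 + t)/(-57 + t))
(12300 + J(-158, 19)) + B(5*(-16)) = (12300 + (82 - 1*19)) + (75 + 5*(-16))/(-57 + 5*(-16)) = (12300 + (82 - 19)) + (75 - 80)/(-57 - 80) = (12300 + 63) - 5/(-137) = 12363 - 1/137*(-5) = 12363 + 5/137 = 1693736/137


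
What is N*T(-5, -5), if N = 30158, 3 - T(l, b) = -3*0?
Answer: 90474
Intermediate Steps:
T(l, b) = 3 (T(l, b) = 3 - (-3)*0 = 3 - 1*0 = 3 + 0 = 3)
N*T(-5, -5) = 30158*3 = 90474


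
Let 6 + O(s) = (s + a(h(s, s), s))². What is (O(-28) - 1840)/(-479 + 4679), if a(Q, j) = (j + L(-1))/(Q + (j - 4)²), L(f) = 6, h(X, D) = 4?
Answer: -280259407/1109623200 ≈ -0.25257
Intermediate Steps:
a(Q, j) = (6 + j)/(Q + (-4 + j)²) (a(Q, j) = (j + 6)/(Q + (j - 4)²) = (6 + j)/(Q + (-4 + j)²))
O(s) = -6 + (s + (6 + s)/(4 + (-4 + s)²))²
(O(-28) - 1840)/(-479 + 4679) = ((-6 + (6 + 5*(-28) - 28*(-4 - 28)²)²/(4 + (-4 - 28)²)²) - 1840)/(-479 + 4679) = ((-6 + (6 - 140 - 28*(-32)²)²/(4 + (-32)²)²) - 1840)/4200 = ((-6 + (6 - 140 - 28*1024)²/(4 + 1024)²) - 1840)*(1/4200) = ((-6 + (6 - 140 - 28672)²/1028²) - 1840)*(1/4200) = ((-6 + (1/1056784)*(-28806)²) - 1840)*(1/4200) = ((-6 + (1/1056784)*829785636) - 1840)*(1/4200) = ((-6 + 207446409/264196) - 1840)*(1/4200) = (205861233/264196 - 1840)*(1/4200) = -280259407/264196*1/4200 = -280259407/1109623200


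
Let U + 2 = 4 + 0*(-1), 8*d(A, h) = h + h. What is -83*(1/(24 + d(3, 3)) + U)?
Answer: -16766/99 ≈ -169.35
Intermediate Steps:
d(A, h) = h/4 (d(A, h) = (h + h)/8 = (2*h)/8 = h/4)
U = 2 (U = -2 + (4 + 0*(-1)) = -2 + (4 + 0) = -2 + 4 = 2)
-83*(1/(24 + d(3, 3)) + U) = -83*(1/(24 + (¼)*3) + 2) = -83*(1/(24 + ¾) + 2) = -83*(1/(99/4) + 2) = -83*(4/99 + 2) = -83*202/99 = -16766/99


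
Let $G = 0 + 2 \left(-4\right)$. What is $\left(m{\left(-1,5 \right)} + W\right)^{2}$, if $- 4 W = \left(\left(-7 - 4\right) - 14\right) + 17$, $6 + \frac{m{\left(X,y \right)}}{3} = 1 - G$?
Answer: $121$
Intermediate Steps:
$G = -8$ ($G = 0 - 8 = -8$)
$m{\left(X,y \right)} = 9$ ($m{\left(X,y \right)} = -18 + 3 \left(1 - -8\right) = -18 + 3 \left(1 + 8\right) = -18 + 3 \cdot 9 = -18 + 27 = 9$)
$W = 2$ ($W = - \frac{\left(\left(-7 - 4\right) - 14\right) + 17}{4} = - \frac{\left(-11 - 14\right) + 17}{4} = - \frac{-25 + 17}{4} = \left(- \frac{1}{4}\right) \left(-8\right) = 2$)
$\left(m{\left(-1,5 \right)} + W\right)^{2} = \left(9 + 2\right)^{2} = 11^{2} = 121$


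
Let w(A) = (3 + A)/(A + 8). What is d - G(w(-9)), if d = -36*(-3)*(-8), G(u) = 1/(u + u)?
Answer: -10369/12 ≈ -864.08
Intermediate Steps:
w(A) = (3 + A)/(8 + A)
G(u) = 1/(2*u)
d = -864 (d = 108*(-8) = -864)
d - G(w(-9)) = -864 - 1/(2*((3 - 9)/(8 - 9))) = -864 - 1/(2*(-6/(-1))) = -864 - 1/(2*((-1*(-6)))) = -864 - 1/(2*6) = -864 - 1*1/12 = -864 - 1/12 = -10369/12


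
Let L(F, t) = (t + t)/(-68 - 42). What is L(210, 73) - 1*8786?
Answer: -483303/55 ≈ -8787.3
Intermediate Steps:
L(F, t) = -t/55 (L(F, t) = (2*t)/(-110) = (2*t)*(-1/110) = -t/55)
L(210, 73) - 1*8786 = -1/55*73 - 1*8786 = -73/55 - 8786 = -483303/55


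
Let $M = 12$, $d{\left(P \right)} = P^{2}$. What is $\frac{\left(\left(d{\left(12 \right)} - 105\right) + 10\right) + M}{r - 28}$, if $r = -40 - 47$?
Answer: $- \frac{61}{115} \approx -0.53043$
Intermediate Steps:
$r = -87$ ($r = -40 - 47 = -87$)
$\frac{\left(\left(d{\left(12 \right)} - 105\right) + 10\right) + M}{r - 28} = \frac{\left(\left(12^{2} - 105\right) + 10\right) + 12}{-87 - 28} = \frac{\left(\left(144 - 105\right) + 10\right) + 12}{-115} = \left(\left(39 + 10\right) + 12\right) \left(- \frac{1}{115}\right) = \left(49 + 12\right) \left(- \frac{1}{115}\right) = 61 \left(- \frac{1}{115}\right) = - \frac{61}{115}$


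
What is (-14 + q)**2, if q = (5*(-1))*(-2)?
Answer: 16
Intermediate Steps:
q = 10 (q = -5*(-2) = 10)
(-14 + q)**2 = (-14 + 10)**2 = (-4)**2 = 16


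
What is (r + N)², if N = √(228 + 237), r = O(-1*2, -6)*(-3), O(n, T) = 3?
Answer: (9 - √465)² ≈ 157.85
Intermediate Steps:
r = -9 (r = 3*(-3) = -9)
N = √465 ≈ 21.564
(r + N)² = (-9 + √465)²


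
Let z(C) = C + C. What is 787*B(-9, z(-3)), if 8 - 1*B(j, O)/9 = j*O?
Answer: -325818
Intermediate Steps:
z(C) = 2*C
B(j, O) = 72 - 9*O*j (B(j, O) = 72 - 9*j*O = 72 - 9*O*j)
787*B(-9, z(-3)) = 787*(72 - 9*2*(-3)*(-9)) = 787*(72 - 9*(-6)*(-9)) = 787*(72 - 486) = 787*(-414) = -325818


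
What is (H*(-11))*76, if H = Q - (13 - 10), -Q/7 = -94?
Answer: -547580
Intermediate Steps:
Q = 658 (Q = -7*(-94) = 658)
H = 655 (H = 658 - (13 - 10) = 658 - 1*3 = 658 - 3 = 655)
(H*(-11))*76 = (655*(-11))*76 = -7205*76 = -547580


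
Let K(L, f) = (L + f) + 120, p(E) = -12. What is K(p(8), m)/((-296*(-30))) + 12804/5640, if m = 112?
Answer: 239459/104340 ≈ 2.2950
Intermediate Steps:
K(L, f) = 120 + L + f
K(p(8), m)/((-296*(-30))) + 12804/5640 = (120 - 12 + 112)/((-296*(-30))) + 12804/5640 = 220/8880 + 12804*(1/5640) = 220*(1/8880) + 1067/470 = 11/444 + 1067/470 = 239459/104340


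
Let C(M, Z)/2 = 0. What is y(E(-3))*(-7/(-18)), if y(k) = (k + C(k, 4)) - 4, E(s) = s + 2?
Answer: -35/18 ≈ -1.9444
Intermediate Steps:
C(M, Z) = 0 (C(M, Z) = 2*0 = 0)
E(s) = 2 + s
y(k) = -4 + k (y(k) = (k + 0) - 4 = k - 4 = -4 + k)
y(E(-3))*(-7/(-18)) = (-4 + (2 - 3))*(-7/(-18)) = (-4 - 1)*(-7*(-1/18)) = -5*7/18 = -35/18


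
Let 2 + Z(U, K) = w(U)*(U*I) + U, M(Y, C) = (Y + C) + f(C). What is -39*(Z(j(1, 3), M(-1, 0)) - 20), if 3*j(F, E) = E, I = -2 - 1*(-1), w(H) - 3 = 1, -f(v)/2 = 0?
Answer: 975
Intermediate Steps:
f(v) = 0 (f(v) = -2*0 = 0)
w(H) = 4 (w(H) = 3 + 1 = 4)
I = -1 (I = -2 + 1 = -1)
M(Y, C) = C + Y (M(Y, C) = (Y + C) + 0 = (C + Y) + 0 = C + Y)
j(F, E) = E/3
Z(U, K) = -2 - 3*U (Z(U, K) = -2 + (4*(U*(-1)) + U) = -2 + (4*(-U) + U) = -2 + (-4*U + U) = -2 - 3*U)
-39*(Z(j(1, 3), M(-1, 0)) - 20) = -39*((-2 - 3) - 20) = -39*(-5 - 20) = -39*(-25) = 975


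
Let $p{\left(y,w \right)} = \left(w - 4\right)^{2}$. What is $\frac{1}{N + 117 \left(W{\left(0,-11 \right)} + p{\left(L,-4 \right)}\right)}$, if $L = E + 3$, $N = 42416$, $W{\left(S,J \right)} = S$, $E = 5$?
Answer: $\frac{1}{49904} \approx 2.0038 \cdot 10^{-5}$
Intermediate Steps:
$L = 8$ ($L = 5 + 3 = 8$)
$p{\left(y,w \right)} = \left(-4 + w\right)^{2}$
$\frac{1}{N + 117 \left(W{\left(0,-11 \right)} + p{\left(L,-4 \right)}\right)} = \frac{1}{42416 + 117 \left(0 + \left(-4 - 4\right)^{2}\right)} = \frac{1}{42416 + 117 \left(0 + \left(-8\right)^{2}\right)} = \frac{1}{42416 + 117 \left(0 + 64\right)} = \frac{1}{42416 + 117 \cdot 64} = \frac{1}{42416 + 7488} = \frac{1}{49904}$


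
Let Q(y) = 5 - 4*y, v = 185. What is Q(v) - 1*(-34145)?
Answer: 33410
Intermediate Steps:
Q(v) - 1*(-34145) = (5 - 4*185) - 1*(-34145) = (5 - 740) + 34145 = -735 + 34145 = 33410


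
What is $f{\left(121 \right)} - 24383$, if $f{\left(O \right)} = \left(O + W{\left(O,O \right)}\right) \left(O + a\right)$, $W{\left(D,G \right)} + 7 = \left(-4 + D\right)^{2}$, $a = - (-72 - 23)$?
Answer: $2957065$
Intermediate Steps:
$a = 95$ ($a = - (-72 - 23) = \left(-1\right) \left(-95\right) = 95$)
$W{\left(D,G \right)} = -7 + \left(-4 + D\right)^{2}$
$f{\left(O \right)} = \left(95 + O\right) \left(-7 + O + \left(-4 + O\right)^{2}\right)$ ($f{\left(O \right)} = \left(O + \left(-7 + \left(-4 + O\right)^{2}\right)\right) \left(O + 95\right) = \left(-7 + O + \left(-4 + O\right)^{2}\right) \left(95 + O\right) = \left(95 + O\right) \left(-7 + O + \left(-4 + O\right)^{2}\right)$)
$f{\left(121 \right)} - 24383 = \left(855 + 121^{3} - 79376 + 88 \cdot 121^{2}\right) - 24383 = \left(855 + 1771561 - 79376 + 88 \cdot 14641\right) - 24383 = \left(855 + 1771561 - 79376 + 1288408\right) - 24383 = 2981448 - 24383 = 2957065$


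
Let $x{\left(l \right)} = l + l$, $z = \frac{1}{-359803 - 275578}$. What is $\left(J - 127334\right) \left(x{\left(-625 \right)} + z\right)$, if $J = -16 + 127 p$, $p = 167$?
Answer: $\frac{84299968507391}{635381} \approx 1.3268 \cdot 10^{8}$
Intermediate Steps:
$z = - \frac{1}{635381}$ ($z = \frac{1}{-635381} = - \frac{1}{635381} \approx -1.5739 \cdot 10^{-6}$)
$x{\left(l \right)} = 2 l$
$J = 21193$ ($J = -16 + 127 \cdot 167 = -16 + 21209 = 21193$)
$\left(J - 127334\right) \left(x{\left(-625 \right)} + z\right) = \left(21193 - 127334\right) \left(2 \left(-625\right) - \frac{1}{635381}\right) = - 106141 \left(-1250 - \frac{1}{635381}\right) = \left(-106141\right) \left(- \frac{794226251}{635381}\right) = \frac{84299968507391}{635381}$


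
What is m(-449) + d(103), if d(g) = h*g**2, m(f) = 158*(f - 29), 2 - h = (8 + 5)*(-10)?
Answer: 1324864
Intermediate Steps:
h = 132 (h = 2 - (8 + 5)*(-10) = 2 - 13*(-10) = 2 - 1*(-130) = 2 + 130 = 132)
m(f) = -4582 + 158*f (m(f) = 158*(-29 + f) = -4582 + 158*f)
d(g) = 132*g**2
m(-449) + d(103) = (-4582 + 158*(-449)) + 132*103**2 = (-4582 - 70942) + 132*10609 = -75524 + 1400388 = 1324864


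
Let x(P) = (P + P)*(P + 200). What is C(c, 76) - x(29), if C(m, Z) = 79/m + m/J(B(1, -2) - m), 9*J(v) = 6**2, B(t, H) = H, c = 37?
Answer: -1964051/148 ≈ -13271.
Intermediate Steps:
x(P) = 2*P*(200 + P) (x(P) = (2*P)*(200 + P) = 2*P*(200 + P))
J(v) = 4 (J(v) = (1/9)*6**2 = (1/9)*36 = 4)
C(m, Z) = 79/m + m/4
C(c, 76) - x(29) = (79/37 + (1/4)*37) - 2*29*(200 + 29) = (79*(1/37) + 37/4) - 2*29*229 = (79/37 + 37/4) - 1*13282 = 1685/148 - 13282 = -1964051/148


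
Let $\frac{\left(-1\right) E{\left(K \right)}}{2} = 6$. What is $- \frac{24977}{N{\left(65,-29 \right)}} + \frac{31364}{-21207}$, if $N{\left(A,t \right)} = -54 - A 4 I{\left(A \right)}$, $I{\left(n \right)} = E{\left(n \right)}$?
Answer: $- \frac{69538807}{7224518} \approx -9.6254$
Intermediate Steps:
$E{\left(K \right)} = -12$ ($E{\left(K \right)} = \left(-2\right) 6 = -12$)
$I{\left(n \right)} = -12$
$N{\left(A,t \right)} = -54 + 48 A$ ($N{\left(A,t \right)} = -54 - A 4 \left(-12\right) = -54 - 4 A \left(-12\right) = -54 - - 48 A = -54 + 48 A$)
$- \frac{24977}{N{\left(65,-29 \right)}} + \frac{31364}{-21207} = - \frac{24977}{-54 + 48 \cdot 65} + \frac{31364}{-21207} = - \frac{24977}{-54 + 3120} + 31364 \left(- \frac{1}{21207}\right) = - \frac{24977}{3066} - \frac{31364}{21207} = - \frac{69538807}{7224518}$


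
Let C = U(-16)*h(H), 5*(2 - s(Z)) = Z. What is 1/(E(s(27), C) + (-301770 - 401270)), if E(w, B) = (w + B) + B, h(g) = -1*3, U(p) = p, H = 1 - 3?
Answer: -5/3514737 ≈ -1.4226e-6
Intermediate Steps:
H = -2
s(Z) = 2 - Z/5
h(g) = -3
C = 48 (C = -16*(-3) = 48)
E(w, B) = w + 2*B (E(w, B) = (B + w) + B = w + 2*B)
1/(E(s(27), C) + (-301770 - 401270)) = 1/(((2 - ⅕*27) + 2*48) + (-301770 - 401270)) = 1/(((2 - 27/5) + 96) - 703040) = 1/((-17/5 + 96) - 703040) = 1/(463/5 - 703040) = 1/(-3514737/5) = -5/3514737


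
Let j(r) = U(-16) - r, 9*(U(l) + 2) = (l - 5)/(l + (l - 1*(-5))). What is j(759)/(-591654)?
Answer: 30817/23961987 ≈ 0.0012861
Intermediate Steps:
U(l) = -2 + (-5 + l)/(9*(5 + 2*l)) (U(l) = -2 + ((l - 5)/(l + (l - 1*(-5))))/9 = -2 + ((-5 + l)/(l + (l + 5)))/9 = -2 + ((-5 + l)/(l + (5 + l)))/9 = -2 + ((-5 + l)/(5 + 2*l))/9 = -2 + (-5 + l)/(9*(5 + 2*l)))
j(r) = -155/81 - r (j(r) = 5*(-19 - 7*(-16))/(9*(5 + 2*(-16))) - r = 5*(-19 + 112)/(9*(5 - 32)) - r = (5/9)*93/(-27) - r = (5/9)*(-1/27)*93 - r = -155/81 - r)
j(759)/(-591654) = (-155/81 - 1*759)/(-591654) = (-155/81 - 759)*(-1/591654) = -61634/81*(-1/591654) = 30817/23961987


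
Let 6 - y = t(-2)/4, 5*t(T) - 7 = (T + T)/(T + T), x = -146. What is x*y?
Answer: -4088/5 ≈ -817.60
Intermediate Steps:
t(T) = 8/5 (t(T) = 7/5 + ((T + T)/(T + T))/5 = 7/5 + ((2*T)/((2*T)))/5 = 7/5 + ((2*T)*(1/(2*T)))/5 = 7/5 + (1/5)*1 = 7/5 + 1/5 = 8/5)
y = 28/5 (y = 6 - 8/(5*4) = 6 - 1*2/5 = 6 - 2/5 = 28/5 ≈ 5.6000)
x*y = -146*28/5 = -4088/5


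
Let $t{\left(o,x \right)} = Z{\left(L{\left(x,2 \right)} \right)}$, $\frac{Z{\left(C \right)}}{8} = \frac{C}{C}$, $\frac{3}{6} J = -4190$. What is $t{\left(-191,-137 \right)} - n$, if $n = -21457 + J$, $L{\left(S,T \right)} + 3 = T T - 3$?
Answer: $29845$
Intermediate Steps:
$J = -8380$ ($J = 2 \left(-4190\right) = -8380$)
$L{\left(S,T \right)} = -6 + T^{2}$ ($L{\left(S,T \right)} = -3 + \left(T T - 3\right) = -3 + \left(T^{2} - 3\right) = -3 + \left(-3 + T^{2}\right) = -6 + T^{2}$)
$Z{\left(C \right)} = 8$ ($Z{\left(C \right)} = 8 \frac{C}{C} = 8 \cdot 1 = 8$)
$t{\left(o,x \right)} = 8$
$n = -29837$ ($n = -21457 - 8380 = -29837$)
$t{\left(-191,-137 \right)} - n = 8 - -29837 = 8 + 29837 = 29845$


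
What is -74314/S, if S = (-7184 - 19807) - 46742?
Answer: 74314/73733 ≈ 1.0079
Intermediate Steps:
S = -73733 (S = -26991 - 46742 = -73733)
-74314/S = -74314/(-73733) = -74314*(-1/73733) = 74314/73733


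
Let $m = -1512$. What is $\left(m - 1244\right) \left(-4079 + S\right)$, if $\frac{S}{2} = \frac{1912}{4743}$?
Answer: $\frac{53308957988}{4743} \approx 1.124 \cdot 10^{7}$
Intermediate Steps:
$S = \frac{3824}{4743}$ ($S = 2 \cdot \frac{1912}{4743} = \frac{3824}{4743} \approx 0.80624$)
$\left(m - 1244\right) \left(-4079 + S\right) = \left(-1512 - 1244\right) \left(-4079 + \frac{3824}{4743}\right) = \left(-2756\right) \left(- \frac{19342873}{4743}\right) = \frac{53308957988}{4743}$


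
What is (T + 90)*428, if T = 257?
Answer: 148516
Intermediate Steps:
(T + 90)*428 = (257 + 90)*428 = 347*428 = 148516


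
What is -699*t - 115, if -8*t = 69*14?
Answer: 337157/4 ≈ 84289.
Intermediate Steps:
t = -483/4 (t = -69*14/8 = -⅛*966 = -483/4 ≈ -120.75)
-699*t - 115 = -699*(-483/4) - 115 = 337617/4 - 115 = 337157/4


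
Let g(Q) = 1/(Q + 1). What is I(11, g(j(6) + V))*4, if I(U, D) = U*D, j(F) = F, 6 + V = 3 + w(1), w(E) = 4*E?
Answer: 11/2 ≈ 5.5000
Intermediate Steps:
V = 1 (V = -6 + (3 + 4*1) = -6 + (3 + 4) = -6 + 7 = 1)
g(Q) = 1/(1 + Q)
I(U, D) = D*U
I(11, g(j(6) + V))*4 = (11/(1 + (6 + 1)))*4 = (11/(1 + 7))*4 = (11/8)*4 = 11/2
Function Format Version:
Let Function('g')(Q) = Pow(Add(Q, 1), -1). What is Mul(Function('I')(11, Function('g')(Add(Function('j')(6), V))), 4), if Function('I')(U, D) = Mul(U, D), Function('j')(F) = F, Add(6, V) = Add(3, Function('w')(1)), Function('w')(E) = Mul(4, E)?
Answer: Rational(11, 2) ≈ 5.5000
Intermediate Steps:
V = 1 (V = Add(-6, Add(3, Mul(4, 1))) = Add(-6, Add(3, 4)) = Add(-6, 7) = 1)
Function('g')(Q) = Pow(Add(1, Q), -1)
Function('I')(U, D) = Mul(D, U)
Mul(Function('I')(11, Function('g')(Add(Function('j')(6), V))), 4) = Mul(Mul(Pow(Add(1, Add(6, 1)), -1), 11), 4) = Mul(Mul(Pow(Add(1, 7), -1), 11), 4) = Mul(Mul(Pow(8, -1), 11), 4) = Mul(Mul(Rational(1, 8), 11), 4) = Mul(Rational(11, 8), 4) = Rational(11, 2)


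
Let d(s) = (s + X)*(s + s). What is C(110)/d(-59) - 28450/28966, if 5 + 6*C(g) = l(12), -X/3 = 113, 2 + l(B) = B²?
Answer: -4006393229/4081077672 ≈ -0.98170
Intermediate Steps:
l(B) = -2 + B²
X = -339 (X = -3*113 = -339)
C(g) = 137/6 (C(g) = -⅚ + (-2 + 12²)/6 = -⅚ + (-2 + 144)/6 = -⅚ + (⅙)*142 = -⅚ + 71/3 = 137/6)
d(s) = 2*s*(-339 + s) (d(s) = (s - 339)*(s + s) = (-339 + s)*(2*s) = 2*s*(-339 + s))
C(110)/d(-59) - 28450/28966 = 137/(6*((2*(-59)*(-339 - 59)))) - 28450/28966 = 137/(6*((2*(-59)*(-398)))) - 28450*1/28966 = (137/6)/46964 - 14225/14483 = (137/6)*(1/46964) - 14225/14483 = 137/281784 - 14225/14483 = -4006393229/4081077672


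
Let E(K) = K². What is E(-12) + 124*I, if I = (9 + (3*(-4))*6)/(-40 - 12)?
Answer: 3825/13 ≈ 294.23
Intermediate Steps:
I = 63/52 (I = (9 - 12*6)/(-52) = (9 - 72)*(-1/52) = -63*(-1/52) = 63/52 ≈ 1.2115)
E(-12) + 124*I = (-12)² + 124*(63/52) = 144 + 1953/13 = 3825/13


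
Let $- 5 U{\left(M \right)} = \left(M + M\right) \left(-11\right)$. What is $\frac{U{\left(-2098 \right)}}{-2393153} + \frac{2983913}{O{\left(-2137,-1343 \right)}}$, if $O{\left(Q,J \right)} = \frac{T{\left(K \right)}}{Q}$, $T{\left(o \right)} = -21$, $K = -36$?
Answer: $\frac{10900165902289463}{35897295} \approx 3.0365 \cdot 10^{8}$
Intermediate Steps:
$O{\left(Q,J \right)} = - \frac{21}{Q}$
$U{\left(M \right)} = \frac{22 M}{5}$ ($U{\left(M \right)} = - \frac{\left(M + M\right) \left(-11\right)}{5} = - \frac{2 M \left(-11\right)}{5} = - \frac{\left(-22\right) M}{5} = \frac{22 M}{5}$)
$\frac{U{\left(-2098 \right)}}{-2393153} + \frac{2983913}{O{\left(-2137,-1343 \right)}} = \frac{\frac{22}{5} \left(-2098\right)}{-2393153} + \frac{2983913}{\left(-21\right) \frac{1}{-2137}} = \left(- \frac{46156}{5}\right) \left(- \frac{1}{2393153}\right) + \frac{2983913}{\left(-21\right) \left(- \frac{1}{2137}\right)} = \frac{46156}{11965765} + \frac{2983913}{\frac{21}{2137}} = \frac{46156}{11965765} + 2983913 \cdot \frac{2137}{21} = \frac{46156}{11965765} + \frac{6376622081}{21} = \frac{10900165902289463}{35897295}$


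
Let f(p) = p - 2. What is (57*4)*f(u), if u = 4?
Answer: 456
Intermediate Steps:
f(p) = -2 + p
(57*4)*f(u) = (57*4)*(-2 + 4) = 228*2 = 456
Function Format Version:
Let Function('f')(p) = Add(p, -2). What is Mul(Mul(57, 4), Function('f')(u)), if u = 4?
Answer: 456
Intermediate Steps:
Function('f')(p) = Add(-2, p)
Mul(Mul(57, 4), Function('f')(u)) = Mul(Mul(57, 4), Add(-2, 4)) = Mul(228, 2) = 456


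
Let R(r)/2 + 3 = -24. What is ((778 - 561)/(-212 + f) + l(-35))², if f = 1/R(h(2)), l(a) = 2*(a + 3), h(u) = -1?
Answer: 554211758116/131079601 ≈ 4228.1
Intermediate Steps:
R(r) = -54 (R(r) = -6 + 2*(-24) = -6 - 48 = -54)
l(a) = 6 + 2*a (l(a) = 2*(3 + a) = 6 + 2*a)
f = -1/54 (f = 1/(-54) = -1/54 ≈ -0.018519)
((778 - 561)/(-212 + f) + l(-35))² = ((778 - 561)/(-212 - 1/54) + (6 + 2*(-35)))² = (217/(-11449/54) + (6 - 70))² = (217*(-54/11449) - 64)² = (-11718/11449 - 64)² = (-744454/11449)² = 554211758116/131079601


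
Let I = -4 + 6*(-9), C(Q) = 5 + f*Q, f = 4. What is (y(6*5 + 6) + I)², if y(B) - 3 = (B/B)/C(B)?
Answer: 67141636/22201 ≈ 3024.3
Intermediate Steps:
C(Q) = 5 + 4*Q
y(B) = 3 + 1/(5 + 4*B) (y(B) = 3 + (B/B)/(5 + 4*B) = 3 + 1/(5 + 4*B))
I = -58 (I = -4 - 54 = -58)
(y(6*5 + 6) + I)² = (4*(4 + 3*(6*5 + 6))/(5 + 4*(6*5 + 6)) - 58)² = (4*(4 + 3*(30 + 6))/(5 + 4*(30 + 6)) - 58)² = (4*(4 + 3*36)/(5 + 4*36) - 58)² = (4*(4 + 108)/(5 + 144) - 58)² = (4*112/149 - 58)² = (4*(1/149)*112 - 58)² = (448/149 - 58)² = (-8194/149)² = 67141636/22201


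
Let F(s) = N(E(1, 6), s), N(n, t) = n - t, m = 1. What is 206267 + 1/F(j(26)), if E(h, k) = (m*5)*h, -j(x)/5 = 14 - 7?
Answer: 8250681/40 ≈ 2.0627e+5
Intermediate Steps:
j(x) = -35 (j(x) = -5*(14 - 7) = -5*7 = -35)
E(h, k) = 5*h (E(h, k) = (1*5)*h = 5*h)
F(s) = 5 - s (F(s) = 5*1 - s = 5 - s)
206267 + 1/F(j(26)) = 206267 + 1/(5 - 1*(-35)) = 206267 + 1/(5 + 35) = 206267 + 1/40 = 8250681/40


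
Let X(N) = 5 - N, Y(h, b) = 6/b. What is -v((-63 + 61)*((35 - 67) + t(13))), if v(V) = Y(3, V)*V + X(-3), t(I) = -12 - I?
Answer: -14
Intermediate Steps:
v(V) = 14 (v(V) = (6/V)*V + (5 - 1*(-3)) = 6 + (5 + 3) = 6 + 8 = 14)
-v((-63 + 61)*((35 - 67) + t(13))) = -1*14 = -14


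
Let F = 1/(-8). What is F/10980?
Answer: -1/87840 ≈ -1.1384e-5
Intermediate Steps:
F = -⅛ ≈ -0.12500
F/10980 = -⅛/10980 = (1/10980)*(-⅛) = -1/87840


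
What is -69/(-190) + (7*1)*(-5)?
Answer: -6581/190 ≈ -34.637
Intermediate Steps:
-69/(-190) + (7*1)*(-5) = -69*(-1/190) + 7*(-5) = 69/190 - 35 = -6581/190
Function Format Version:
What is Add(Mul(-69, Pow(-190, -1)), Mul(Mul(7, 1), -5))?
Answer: Rational(-6581, 190) ≈ -34.637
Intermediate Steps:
Add(Mul(-69, Pow(-190, -1)), Mul(Mul(7, 1), -5)) = Add(Mul(-69, Rational(-1, 190)), Mul(7, -5)) = Add(Rational(69, 190), -35) = Rational(-6581, 190)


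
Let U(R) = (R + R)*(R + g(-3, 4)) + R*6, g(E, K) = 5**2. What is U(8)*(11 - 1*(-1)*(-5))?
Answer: 3456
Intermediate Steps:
g(E, K) = 25
U(R) = 6*R + 2*R*(25 + R) (U(R) = (R + R)*(R + 25) + R*6 = (2*R)*(25 + R) + 6*R = 2*R*(25 + R) + 6*R = 6*R + 2*R*(25 + R))
U(8)*(11 - 1*(-1)*(-5)) = (2*8*(28 + 8))*(11 - 1*(-1)*(-5)) = (2*8*36)*(11 + 1*(-5)) = 576*(11 - 5) = 576*6 = 3456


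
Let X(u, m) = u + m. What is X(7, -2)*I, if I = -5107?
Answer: -25535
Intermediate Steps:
X(u, m) = m + u
X(7, -2)*I = (-2 + 7)*(-5107) = 5*(-5107) = -25535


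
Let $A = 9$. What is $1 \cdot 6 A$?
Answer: $54$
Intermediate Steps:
$1 \cdot 6 A = 1 \cdot 6 \cdot 9 = 6 \cdot 9 = 54$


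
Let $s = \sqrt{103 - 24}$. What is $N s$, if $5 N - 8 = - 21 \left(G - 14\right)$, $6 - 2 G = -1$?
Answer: $\frac{457 \sqrt{79}}{10} \approx 406.19$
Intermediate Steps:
$G = \frac{7}{2}$ ($G = 3 - - \frac{1}{2} = 3 + \frac{1}{2} = \frac{7}{2} \approx 3.5$)
$s = \sqrt{79} \approx 8.8882$
$N = \frac{457}{10}$ ($N = \frac{8}{5} + \frac{\left(-21\right) \left(\frac{7}{2} - 14\right)}{5} = \frac{8}{5} + \frac{\left(-21\right) \left(- \frac{21}{2}\right)}{5} = \frac{8}{5} + \frac{1}{5} \cdot \frac{441}{2} = \frac{8}{5} + \frac{441}{10} = \frac{457}{10} \approx 45.7$)
$N s = \frac{457 \sqrt{79}}{10}$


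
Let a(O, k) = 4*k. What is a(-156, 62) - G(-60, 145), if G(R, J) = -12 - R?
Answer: 200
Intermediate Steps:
a(-156, 62) - G(-60, 145) = 4*62 - (-12 - 1*(-60)) = 248 - (-12 + 60) = 248 - 1*48 = 248 - 48 = 200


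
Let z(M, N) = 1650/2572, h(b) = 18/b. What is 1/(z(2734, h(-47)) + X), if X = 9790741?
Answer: 1286/12590893751 ≈ 1.0214e-7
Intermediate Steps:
z(M, N) = 825/1286 (z(M, N) = 1650*(1/2572) = 825/1286)
1/(z(2734, h(-47)) + X) = 1/(825/1286 + 9790741) = 1/(12590893751/1286) = 1286/12590893751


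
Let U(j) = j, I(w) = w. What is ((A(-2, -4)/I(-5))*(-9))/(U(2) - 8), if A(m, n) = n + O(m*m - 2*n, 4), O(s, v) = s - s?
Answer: 6/5 ≈ 1.2000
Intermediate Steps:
O(s, v) = 0
A(m, n) = n (A(m, n) = n + 0 = n)
((A(-2, -4)/I(-5))*(-9))/(U(2) - 8) = (-4/(-5)*(-9))/(2 - 8) = (-4*(-⅕)*(-9))/(-6) = ((⅘)*(-9))*(-⅙) = -36/5*(-⅙) = 6/5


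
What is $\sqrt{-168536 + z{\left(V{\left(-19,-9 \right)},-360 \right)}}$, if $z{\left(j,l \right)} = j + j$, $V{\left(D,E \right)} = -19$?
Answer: $i \sqrt{168574} \approx 410.58 i$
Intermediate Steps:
$z{\left(j,l \right)} = 2 j$
$\sqrt{-168536 + z{\left(V{\left(-19,-9 \right)},-360 \right)}} = \sqrt{-168536 + 2 \left(-19\right)} = \sqrt{-168536 - 38} = \sqrt{-168574} = i \sqrt{168574}$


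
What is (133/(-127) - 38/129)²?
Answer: 483252289/268402689 ≈ 1.8005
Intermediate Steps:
(133/(-127) - 38/129)² = (133*(-1/127) - 38*1/129)² = (-133/127 - 38/129)² = (-21983/16383)² = 483252289/268402689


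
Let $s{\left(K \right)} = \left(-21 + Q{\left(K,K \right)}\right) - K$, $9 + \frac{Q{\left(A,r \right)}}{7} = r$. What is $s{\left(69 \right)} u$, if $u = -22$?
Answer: $-7260$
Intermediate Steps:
$Q{\left(A,r \right)} = -63 + 7 r$
$s{\left(K \right)} = -84 + 6 K$ ($s{\left(K \right)} = \left(-21 + \left(-63 + 7 K\right)\right) - K = \left(-84 + 7 K\right) - K = -84 + 6 K$)
$s{\left(69 \right)} u = \left(-84 + 6 \cdot 69\right) \left(-22\right) = \left(-84 + 414\right) \left(-22\right) = 330 \left(-22\right) = -7260$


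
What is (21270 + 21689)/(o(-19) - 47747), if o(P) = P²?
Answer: -2261/2494 ≈ -0.90658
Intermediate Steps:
(21270 + 21689)/(o(-19) - 47747) = (21270 + 21689)/((-19)² - 47747) = 42959/(361 - 47747) = 42959/(-47386) = 42959*(-1/47386) = -2261/2494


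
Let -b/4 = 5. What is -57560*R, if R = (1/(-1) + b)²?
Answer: -25383960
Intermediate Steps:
b = -20 (b = -4*5 = -20)
R = 441 (R = (1/(-1) - 20)² = (1*(-1) - 20)² = (-1 - 20)² = (-21)² = 441)
-57560*R = -57560*441 = -25383960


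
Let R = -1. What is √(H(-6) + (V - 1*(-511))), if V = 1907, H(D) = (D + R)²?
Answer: √2467 ≈ 49.669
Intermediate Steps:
H(D) = (-1 + D)² (H(D) = (D - 1)² = (-1 + D)²)
√(H(-6) + (V - 1*(-511))) = √((-1 - 6)² + (1907 - 1*(-511))) = √((-7)² + (1907 + 511)) = √(49 + 2418) = √2467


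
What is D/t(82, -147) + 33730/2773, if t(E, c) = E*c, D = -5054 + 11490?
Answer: 194367196/16712871 ≈ 11.630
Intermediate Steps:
D = 6436
D/t(82, -147) + 33730/2773 = 6436/((82*(-147))) + 33730/2773 = 6436/(-12054) + 33730*(1/2773) = 6436*(-1/12054) + 33730/2773 = -3218/6027 + 33730/2773 = 194367196/16712871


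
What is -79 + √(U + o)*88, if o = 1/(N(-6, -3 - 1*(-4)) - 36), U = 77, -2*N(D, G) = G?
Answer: -79 + 88*√410187/73 ≈ 693.06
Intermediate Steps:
N(D, G) = -G/2
o = -2/73 (o = 1/(-(-3 - 1*(-4))/2 - 36) = 1/(-(-3 + 4)/2 - 36) = 1/(-½*1 - 36) = 1/(-½ - 36) = 1/(-73/2) = -2/73 ≈ -0.027397)
-79 + √(U + o)*88 = -79 + √(77 - 2/73)*88 = -79 + √(5619/73)*88 = -79 + (√410187/73)*88 = -79 + 88*√410187/73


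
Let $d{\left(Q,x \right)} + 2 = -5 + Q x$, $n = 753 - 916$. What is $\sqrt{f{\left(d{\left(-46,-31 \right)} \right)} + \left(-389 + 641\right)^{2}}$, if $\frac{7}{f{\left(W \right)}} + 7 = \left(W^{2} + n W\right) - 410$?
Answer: $\frac{\sqrt{22402649930207785}}{593949} \approx 252.0$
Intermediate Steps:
$n = -163$
$d{\left(Q,x \right)} = -7 + Q x$ ($d{\left(Q,x \right)} = -2 + \left(-5 + Q x\right) = -7 + Q x$)
$f{\left(W \right)} = \frac{7}{-417 + W^{2} - 163 W}$ ($f{\left(W \right)} = \frac{7}{-7 - \left(410 - W^{2} + 163 W\right)} = \frac{7}{-417 + W^{2} - 163 W}$)
$\sqrt{f{\left(d{\left(-46,-31 \right)} \right)} + \left(-389 + 641\right)^{2}} = \sqrt{\frac{7}{-417 + \left(-7 - -1426\right)^{2} - 163 \left(-7 - -1426\right)} + \left(-389 + 641\right)^{2}} = \sqrt{\frac{7}{-417 + \left(-7 + 1426\right)^{2} - 163 \left(-7 + 1426\right)} + 252^{2}} = \sqrt{\frac{7}{-417 + 1419^{2} - 231297} + 63504} = \sqrt{\frac{7}{-417 + 2013561 - 231297} + 63504} = \sqrt{\frac{7}{1781847} + 63504} = \sqrt{\frac{113154411895}{1781847}} = \frac{\sqrt{22402649930207785}}{593949}$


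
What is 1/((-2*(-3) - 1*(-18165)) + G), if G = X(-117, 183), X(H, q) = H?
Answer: 1/18054 ≈ 5.5389e-5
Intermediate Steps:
G = -117
1/((-2*(-3) - 1*(-18165)) + G) = 1/((-2*(-3) - 1*(-18165)) - 117) = 1/((6 + 18165) - 117) = 1/(18171 - 117) = 1/18054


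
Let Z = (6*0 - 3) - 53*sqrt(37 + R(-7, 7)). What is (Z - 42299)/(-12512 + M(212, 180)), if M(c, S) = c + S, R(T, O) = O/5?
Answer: 21151/6060 + 53*sqrt(15)/7575 ≈ 3.5174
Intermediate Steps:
R(T, O) = O/5 (R(T, O) = O*(1/5) = O/5)
Z = -3 - 424*sqrt(15)/5 (Z = (6*0 - 3) - 53*sqrt(37 + (1/5)*7) = (0 - 3) - 53*sqrt(37 + 7/5) = -3 - 424*sqrt(15)/5 ≈ -331.43)
M(c, S) = S + c
(Z - 42299)/(-12512 + M(212, 180)) = ((-3 - 424*sqrt(15)/5) - 42299)/(-12512 + (180 + 212)) = (-42302 - 424*sqrt(15)/5)/(-12512 + 392) = (-42302 - 424*sqrt(15)/5)/(-12120) = (-42302 - 424*sqrt(15)/5)*(-1/12120) = 21151/6060 + 53*sqrt(15)/7575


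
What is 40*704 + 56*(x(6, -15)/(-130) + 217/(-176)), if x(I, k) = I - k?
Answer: 40157129/1430 ≈ 28082.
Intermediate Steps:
40*704 + 56*(x(6, -15)/(-130) + 217/(-176)) = 40*704 + 56*((6 - 1*(-15))/(-130) + 217/(-176)) = 28160 + 56*((6 + 15)*(-1/130) + 217*(-1/176)) = 28160 + 56*(21*(-1/130) - 217/176) = 28160 + 56*(-21/130 - 217/176) = 28160 + 56*(-15953/11440) = 28160 - 111671/1430 = 40157129/1430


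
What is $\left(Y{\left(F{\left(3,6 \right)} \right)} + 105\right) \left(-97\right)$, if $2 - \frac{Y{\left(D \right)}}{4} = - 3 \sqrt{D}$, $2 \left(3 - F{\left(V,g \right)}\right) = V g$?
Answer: $-10961 - 1164 i \sqrt{6} \approx -10961.0 - 2851.2 i$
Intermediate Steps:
$F{\left(V,g \right)} = 3 - \frac{V g}{2}$
$Y{\left(D \right)} = 8 + 12 \sqrt{D}$ ($Y{\left(D \right)} = 8 - 4 \left(- 3 \sqrt{D}\right) = 8 + 12 \sqrt{D}$)
$\left(Y{\left(F{\left(3,6 \right)} \right)} + 105\right) \left(-97\right) = \left(\left(8 + 12 \sqrt{3 - \frac{3}{2} \cdot 6}\right) + 105\right) \left(-97\right) = \left(\left(8 + 12 \sqrt{3 - 9}\right) + 105\right) \left(-97\right) = \left(\left(8 + 12 \sqrt{-6}\right) + 105\right) \left(-97\right) = \left(\left(8 + 12 i \sqrt{6}\right) + 105\right) \left(-97\right) = \left(113 + 12 i \sqrt{6}\right) \left(-97\right) = -10961 - 1164 i \sqrt{6}$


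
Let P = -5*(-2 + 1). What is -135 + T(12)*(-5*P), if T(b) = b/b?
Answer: -160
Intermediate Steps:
P = 5 (P = -5*(-1) = 5)
T(b) = 1
-135 + T(12)*(-5*P) = -135 + 1*(-5*5) = -135 + 1*(-25) = -135 - 25 = -160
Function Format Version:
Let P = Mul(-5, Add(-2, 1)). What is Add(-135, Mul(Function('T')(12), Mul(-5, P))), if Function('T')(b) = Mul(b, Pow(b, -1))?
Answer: -160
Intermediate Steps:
P = 5 (P = Mul(-5, -1) = 5)
Function('T')(b) = 1
Add(-135, Mul(Function('T')(12), Mul(-5, P))) = Add(-135, Mul(1, Mul(-5, 5))) = Add(-135, Mul(1, -25)) = Add(-135, -25) = -160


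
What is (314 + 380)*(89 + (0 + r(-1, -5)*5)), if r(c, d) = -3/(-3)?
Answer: 65236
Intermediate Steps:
r(c, d) = 1 (r(c, d) = -3*(-⅓) = 1)
(314 + 380)*(89 + (0 + r(-1, -5)*5)) = (314 + 380)*(89 + (0 + 1*5)) = 694*(89 + (0 + 5)) = 694*(89 + 5) = 694*94 = 65236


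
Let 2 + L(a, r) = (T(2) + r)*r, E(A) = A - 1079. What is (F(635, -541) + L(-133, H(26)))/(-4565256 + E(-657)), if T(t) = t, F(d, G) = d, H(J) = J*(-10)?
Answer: -67713/4566992 ≈ -0.014827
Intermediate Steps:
H(J) = -10*J
E(A) = -1079 + A
L(a, r) = -2 + r*(2 + r) (L(a, r) = -2 + (2 + r)*r = -2 + r*(2 + r))
(F(635, -541) + L(-133, H(26)))/(-4565256 + E(-657)) = (635 + (-2 + (-10*26)**2 + 2*(-10*26)))/(-4565256 + (-1079 - 657)) = (635 + (-2 + (-260)**2 + 2*(-260)))/(-4565256 - 1736) = (635 + (-2 + 67600 - 520))/(-4566992) = (635 + 67078)*(-1/4566992) = 67713*(-1/4566992) = -67713/4566992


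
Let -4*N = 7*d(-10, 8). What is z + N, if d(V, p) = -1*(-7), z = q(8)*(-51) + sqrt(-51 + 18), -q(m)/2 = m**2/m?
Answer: 3215/4 + I*sqrt(33) ≈ 803.75 + 5.7446*I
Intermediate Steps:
q(m) = -2*m (q(m) = -2*m**2/m = -2*m)
z = 816 + I*sqrt(33) (z = -2*8*(-51) + sqrt(-51 + 18) = -16*(-51) + sqrt(-33) = 816 + I*sqrt(33) ≈ 816.0 + 5.7446*I)
d(V, p) = 7
N = -49/4 (N = -7*7/4 = -1/4*49 = -49/4 ≈ -12.250)
z + N = (816 + I*sqrt(33)) - 49/4 = 3215/4 + I*sqrt(33)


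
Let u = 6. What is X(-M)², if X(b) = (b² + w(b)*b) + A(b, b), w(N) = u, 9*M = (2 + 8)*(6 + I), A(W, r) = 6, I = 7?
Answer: 107453956/6561 ≈ 16378.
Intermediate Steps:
M = 130/9 (M = ((2 + 8)*(6 + 7))/9 = (10*13)/9 = (⅑)*130 = 130/9 ≈ 14.444)
w(N) = 6
X(b) = 6 + b² + 6*b (X(b) = (b² + 6*b) + 6 = 6 + b² + 6*b)
X(-M)² = (6 + (-1*130/9)² + 6*(-1*130/9))² = (6 + (-130/9)² + 6*(-130/9))² = (6 + 16900/81 - 260/3)² = (10366/81)² = 107453956/6561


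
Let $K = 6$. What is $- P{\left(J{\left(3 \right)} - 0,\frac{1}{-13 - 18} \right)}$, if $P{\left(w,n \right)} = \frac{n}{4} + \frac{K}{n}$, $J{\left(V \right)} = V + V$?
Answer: $\frac{23065}{124} \approx 186.01$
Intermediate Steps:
$J{\left(V \right)} = 2 V$
$P{\left(w,n \right)} = \frac{6}{n} + \frac{n}{4}$ ($P{\left(w,n \right)} = \frac{n}{4} + \frac{6}{n} = \frac{6}{n} + \frac{n}{4}$)
$- P{\left(J{\left(3 \right)} - 0,\frac{1}{-13 - 18} \right)} = - (\frac{6}{\frac{1}{-13 - 18}} + \frac{1}{4 \left(-13 - 18\right)}) = - (\frac{6}{\frac{1}{-31}} + \frac{1}{4 \left(-31\right)}) = - (\frac{6}{- \frac{1}{31}} + \frac{1}{4} \left(- \frac{1}{31}\right)) = - (6 \left(-31\right) - \frac{1}{124}) = - (-186 - \frac{1}{124}) = \left(-1\right) \left(- \frac{23065}{124}\right) = \frac{23065}{124}$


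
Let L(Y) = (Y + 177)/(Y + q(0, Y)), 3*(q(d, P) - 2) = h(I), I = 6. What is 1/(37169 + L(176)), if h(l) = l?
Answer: 180/6690773 ≈ 2.6903e-5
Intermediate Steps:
q(d, P) = 4 (q(d, P) = 2 + (1/3)*6 = 2 + 2 = 4)
L(Y) = (177 + Y)/(4 + Y) (L(Y) = (Y + 177)/(Y + 4) = (177 + Y)/(4 + Y))
1/(37169 + L(176)) = 1/(37169 + (177 + 176)/(4 + 176)) = 1/(37169 + 353/180) = 1/(6690773/180) = 180/6690773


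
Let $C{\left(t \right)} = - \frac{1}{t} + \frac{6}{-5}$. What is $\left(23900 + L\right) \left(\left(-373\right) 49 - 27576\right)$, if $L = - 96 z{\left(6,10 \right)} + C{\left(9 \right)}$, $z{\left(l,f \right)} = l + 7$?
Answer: $- \frac{46737091693}{45} \approx -1.0386 \cdot 10^{9}$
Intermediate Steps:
$C{\left(t \right)} = - \frac{6}{5} - \frac{1}{t}$ ($C{\left(t \right)} = - \frac{1}{t} + 6 \left(- \frac{1}{5}\right) = - \frac{1}{t} - \frac{6}{5} = - \frac{6}{5} - \frac{1}{t}$)
$z{\left(l,f \right)} = 7 + l$
$L = - \frac{56219}{45}$ ($L = - 96 \left(7 + 6\right) - \frac{59}{45} = \left(-96\right) 13 - \frac{59}{45} = -1248 - \frac{59}{45} = - \frac{56219}{45} \approx -1249.3$)
$\left(23900 + L\right) \left(\left(-373\right) 49 - 27576\right) = \left(23900 - \frac{56219}{45}\right) \left(\left(-373\right) 49 - 27576\right) = \frac{1019281 \left(-18277 - 27576\right)}{45} = \frac{1019281}{45} \left(-45853\right) = - \frac{46737091693}{45}$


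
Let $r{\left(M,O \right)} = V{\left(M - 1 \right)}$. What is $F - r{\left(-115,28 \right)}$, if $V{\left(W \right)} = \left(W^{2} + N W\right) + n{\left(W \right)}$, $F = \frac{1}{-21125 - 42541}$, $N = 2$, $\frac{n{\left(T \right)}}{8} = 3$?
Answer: $- \frac{843447169}{63666} \approx -13248.0$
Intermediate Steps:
$n{\left(T \right)} = 24$ ($n{\left(T \right)} = 8 \cdot 3 = 24$)
$F = - \frac{1}{63666}$ ($F = \frac{1}{-63666} = - \frac{1}{63666} \approx -1.5707 \cdot 10^{-5}$)
$V{\left(W \right)} = 24 + W^{2} + 2 W$ ($V{\left(W \right)} = \left(W^{2} + 2 W\right) + 24 = 24 + W^{2} + 2 W$)
$r{\left(M,O \right)} = 22 + \left(-1 + M\right)^{2} + 2 M$ ($r{\left(M,O \right)} = 24 + \left(M - 1\right)^{2} + 2 \left(M - 1\right) = 24 + \left(-1 + M\right)^{2} + 2 \left(-1 + M\right) = 24 + \left(-1 + M\right)^{2} + \left(-2 + 2 M\right) = 22 + \left(-1 + M\right)^{2} + 2 M$)
$F - r{\left(-115,28 \right)} = - \frac{1}{63666} - \left(23 + \left(-115\right)^{2}\right) = - \frac{1}{63666} - \left(23 + 13225\right) = - \frac{1}{63666} - 13248 = - \frac{843447169}{63666}$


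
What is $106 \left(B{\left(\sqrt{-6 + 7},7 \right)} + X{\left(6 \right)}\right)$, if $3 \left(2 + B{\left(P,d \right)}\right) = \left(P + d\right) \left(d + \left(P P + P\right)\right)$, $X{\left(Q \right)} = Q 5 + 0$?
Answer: $5512$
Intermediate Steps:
$X{\left(Q \right)} = 5 Q$ ($X{\left(Q \right)} = 5 Q + 0 = 5 Q$)
$B{\left(P,d \right)} = -2 + \frac{\left(P + d\right) \left(P + d + P^{2}\right)}{3}$ ($B{\left(P,d \right)} = -2 + \frac{\left(P + d\right) \left(d + \left(P P + P\right)\right)}{3} = -2 + \frac{\left(P + d\right) \left(d + \left(P^{2} + P\right)\right)}{3} = -2 + \frac{\left(P + d\right) \left(d + \left(P + P^{2}\right)\right)}{3} = -2 + \frac{\left(P + d\right) \left(P + d + P^{2}\right)}{3}$)
$106 \left(B{\left(\sqrt{-6 + 7},7 \right)} + X{\left(6 \right)}\right) = 106 \left(\left(-2 + \frac{\left(\sqrt{-6 + 7}\right)^{2}}{3} + \frac{\left(\sqrt{-6 + 7}\right)^{3}}{3} + \frac{7^{2}}{3} + \frac{1}{3} \cdot 7 \left(\sqrt{-6 + 7}\right)^{2} + \frac{2}{3} \sqrt{-6 + 7} \cdot 7\right) + 5 \cdot 6\right) = 106 \left(\left(-2 + \frac{\left(\sqrt{1}\right)^{2}}{3} + \frac{\left(\sqrt{1}\right)^{3}}{3} + \frac{1}{3} \cdot 49 + \frac{1}{3} \cdot 7 \left(\sqrt{1}\right)^{2} + \frac{2}{3} \sqrt{1} \cdot 7\right) + 30\right) = 106 \left(\left(-2 + \frac{1^{2}}{3} + \frac{1^{3}}{3} + \frac{49}{3} + \frac{1}{3} \cdot 7 \cdot 1^{2} + \frac{2}{3} \cdot 1 \cdot 7\right) + 30\right) = 106 \left(\left(-2 + \frac{1}{3} \cdot 1 + \frac{1}{3} \cdot 1 + \frac{49}{3} + \frac{1}{3} \cdot 7 \cdot 1 + \frac{14}{3}\right) + 30\right) = 106 \left(\left(-2 + \frac{1}{3} + \frac{1}{3} + \frac{49}{3} + \frac{7}{3} + \frac{14}{3}\right) + 30\right) = 106 \left(22 + 30\right) = 106 \cdot 52 = 5512$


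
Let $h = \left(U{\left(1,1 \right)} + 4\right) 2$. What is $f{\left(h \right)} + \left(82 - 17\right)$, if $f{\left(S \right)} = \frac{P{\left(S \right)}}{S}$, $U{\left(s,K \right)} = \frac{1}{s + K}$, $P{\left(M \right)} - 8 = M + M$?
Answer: $\frac{611}{9} \approx 67.889$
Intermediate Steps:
$P{\left(M \right)} = 8 + 2 M$ ($P{\left(M \right)} = 8 + \left(M + M\right) = 8 + 2 M$)
$U{\left(s,K \right)} = \frac{1}{K + s}$
$h = 9$ ($h = \left(\frac{1}{1 + 1} + 4\right) 2 = \left(\frac{1}{2} + 4\right) 2 = \frac{9}{2} \cdot 2 = 9$)
$f{\left(S \right)} = \frac{8 + 2 S}{S}$
$f{\left(h \right)} + \left(82 - 17\right) = \left(2 + \frac{8}{9}\right) + \left(82 - 17\right) = \left(2 + 8 \cdot \frac{1}{9}\right) + 65 = \left(2 + \frac{8}{9}\right) + 65 = \frac{26}{9} + 65 = \frac{611}{9}$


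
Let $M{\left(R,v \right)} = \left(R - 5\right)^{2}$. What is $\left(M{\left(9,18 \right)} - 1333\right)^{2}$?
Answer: $1734489$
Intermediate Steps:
$M{\left(R,v \right)} = \left(-5 + R\right)^{2}$
$\left(M{\left(9,18 \right)} - 1333\right)^{2} = \left(\left(-5 + 9\right)^{2} - 1333\right)^{2} = \left(4^{2} - 1333\right)^{2} = \left(16 - 1333\right)^{2} = \left(-1317\right)^{2} = 1734489$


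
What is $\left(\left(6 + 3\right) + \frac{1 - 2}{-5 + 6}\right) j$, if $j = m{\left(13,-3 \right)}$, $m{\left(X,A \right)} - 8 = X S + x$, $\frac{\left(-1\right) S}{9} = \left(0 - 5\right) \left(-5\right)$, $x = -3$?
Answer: $-23360$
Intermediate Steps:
$S = -225$ ($S = - 9 \left(0 - 5\right) \left(-5\right) = - 9 \left(\left(-5\right) \left(-5\right)\right) = \left(-9\right) 25 = -225$)
$m{\left(X,A \right)} = 5 - 225 X$ ($m{\left(X,A \right)} = 8 + \left(X \left(-225\right) - 3\right) = 8 - \left(3 + 225 X\right) = 5 - 225 X$)
$j = -2920$ ($j = 5 - 2925 = -2920$)
$\left(\left(6 + 3\right) + \frac{1 - 2}{-5 + 6}\right) j = \left(\left(6 + 3\right) + \frac{1 - 2}{-5 + 6}\right) \left(-2920\right) = \left(9 - 1^{-1}\right) \left(-2920\right) = \left(9 - 1\right) \left(-2920\right) = 8 \left(-2920\right) = -23360$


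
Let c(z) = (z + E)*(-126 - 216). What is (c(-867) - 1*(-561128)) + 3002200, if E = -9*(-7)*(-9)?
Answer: 4053756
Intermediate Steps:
E = -567 (E = 63*(-9) = -567)
c(z) = 193914 - 342*z (c(z) = (z - 567)*(-126 - 216) = (-567 + z)*(-342) = 193914 - 342*z)
(c(-867) - 1*(-561128)) + 3002200 = ((193914 - 342*(-867)) - 1*(-561128)) + 3002200 = ((193914 + 296514) + 561128) + 3002200 = (490428 + 561128) + 3002200 = 1051556 + 3002200 = 4053756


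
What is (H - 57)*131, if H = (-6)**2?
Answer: -2751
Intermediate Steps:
H = 36
(H - 57)*131 = (36 - 57)*131 = -21*131 = -2751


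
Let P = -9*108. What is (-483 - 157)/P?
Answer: 160/243 ≈ 0.65844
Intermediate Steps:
P = -972
(-483 - 157)/P = (-483 - 157)/(-972) = -640*(-1/972) = 160/243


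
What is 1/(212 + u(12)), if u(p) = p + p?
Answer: 1/236 ≈ 0.0042373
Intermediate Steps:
u(p) = 2*p
1/(212 + u(12)) = 1/(212 + 2*12) = 1/(212 + 24) = 1/236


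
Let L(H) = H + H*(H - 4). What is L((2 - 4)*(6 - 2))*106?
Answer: 9328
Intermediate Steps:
L(H) = H + H*(-4 + H)
L((2 - 4)*(6 - 2))*106 = (((2 - 4)*(6 - 2))*(-3 + (2 - 4)*(6 - 2)))*106 = ((-2*4)*(-3 - 2*4))*106 = -8*(-3 - 8)*106 = -8*(-11)*106 = 88*106 = 9328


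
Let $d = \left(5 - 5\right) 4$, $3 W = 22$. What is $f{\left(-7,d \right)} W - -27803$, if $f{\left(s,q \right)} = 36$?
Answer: $28067$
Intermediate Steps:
$W = \frac{22}{3}$ ($W = \frac{1}{3} \cdot 22 = \frac{22}{3} \approx 7.3333$)
$d = 0$ ($d = 0 \cdot 4 = 0$)
$f{\left(-7,d \right)} W - -27803 = 36 \cdot \frac{22}{3} - -27803 = 264 + 27803 = 28067$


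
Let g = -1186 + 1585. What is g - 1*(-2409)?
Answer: 2808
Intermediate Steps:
g = 399
g - 1*(-2409) = 399 - 1*(-2409) = 399 + 2409 = 2808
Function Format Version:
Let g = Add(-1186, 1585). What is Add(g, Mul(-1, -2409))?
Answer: 2808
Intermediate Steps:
g = 399
Add(g, Mul(-1, -2409)) = Add(399, Mul(-1, -2409)) = Add(399, 2409) = 2808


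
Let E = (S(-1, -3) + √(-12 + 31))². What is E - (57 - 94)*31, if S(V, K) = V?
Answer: 1167 - 2*√19 ≈ 1158.3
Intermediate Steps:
E = (-1 + √19)² (E = (-1 + √(-12 + 31))² = (-1 + √19)² ≈ 11.282)
E - (57 - 94)*31 = (1 - √19)² - (57 - 94)*31 = (1 - √19)² - (-37)*31 = (1 - √19)² - 1*(-1147) = (1 - √19)² + 1147 = 1147 + (1 - √19)²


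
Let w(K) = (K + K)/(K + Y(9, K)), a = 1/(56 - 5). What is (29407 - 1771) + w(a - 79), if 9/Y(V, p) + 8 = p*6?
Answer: 912197121596/33005179 ≈ 27638.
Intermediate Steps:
Y(V, p) = 9/(-8 + 6*p) (Y(V, p) = 9/(-8 + p*6) = 9/(-8 + 6*p))
a = 1/51 ≈ 0.019608
w(K) = 2*K/(K + 9/(2*(-4 + 3*K))) (w(K) = (K + K)/(K + 9/(2*(-4 + 3*K))) = (2*K)/(K + 9/(2*(-4 + 3*K))) = 2*K/(K + 9/(2*(-4 + 3*K))))
(29407 - 1771) + w(a - 79) = (29407 - 1771) + 4*(1/51 - 79)*(-4 + 3*(1/51 - 79))/(9 + 2*(1/51 - 79)*(-4 + 3*(1/51 - 79))) = 27636 + 4*(-4028/51)*(-4 + 3*(-4028/51))/(9 + 2*(-4028/51)*(-4 + 3*(-4028/51))) = 27636 + 4*(-4028/51)*(-4 - 4028/17)/(9 + 2*(-4028/51)*(-4 - 4028/17)) = 27636 + 4*(-4028/51)*(-4096/17)/(9 + 2*(-4028/51)*(-4096/17)) = 27636 + 4*(-4028/51)*(-4096/17)/(9 + 32997376/867) = 27636 + 4*(-4028/51)*(-4096/17)/(33005179/867) = 27636 + 4*(-4028/51)*(867/33005179)*(-4096/17) = 27636 + 65994752/33005179 = 912197121596/33005179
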